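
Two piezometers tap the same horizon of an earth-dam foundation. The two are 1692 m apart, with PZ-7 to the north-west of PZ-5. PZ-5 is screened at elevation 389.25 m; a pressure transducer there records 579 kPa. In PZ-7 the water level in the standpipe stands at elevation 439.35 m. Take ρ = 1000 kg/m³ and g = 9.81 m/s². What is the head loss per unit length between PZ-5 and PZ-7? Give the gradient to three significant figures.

i ≈ 0.00527 m/m

Pressure head at PZ-5: ψ = P/(ρg) = 579×1000 / (1000 × 9.81) = 59.02 m.
Total head at PZ-5: h = z + ψ = 389.25 + 59.02 = 448.27 m.
Total head at PZ-7: h = 439.35 m (water level in the piezometer is the total head).
Head difference: h(PZ-5) − h(PZ-7) = 448.27 − 439.35 = 8.92 m.
Hydraulic gradient: i = |Δh| / L = 8.92 / 1692 = 0.00527.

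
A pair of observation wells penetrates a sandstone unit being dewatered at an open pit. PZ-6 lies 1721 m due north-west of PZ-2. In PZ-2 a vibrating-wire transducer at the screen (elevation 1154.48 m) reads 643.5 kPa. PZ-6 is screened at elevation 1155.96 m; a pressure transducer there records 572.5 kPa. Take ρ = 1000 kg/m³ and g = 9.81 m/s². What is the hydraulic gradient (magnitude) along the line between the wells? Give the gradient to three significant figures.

i ≈ 0.00335

Pressure head at PZ-2: ψ = P/(ρg) = 643.5×1000 / (1000 × 9.81) = 65.60 m.
Total head at PZ-2: h = z + ψ = 1154.48 + 65.60 = 1220.08 m.
Pressure head at PZ-6: ψ = P/(ρg) = 572.5×1000 / (1000 × 9.81) = 58.36 m.
Total head at PZ-6: h = z + ψ = 1155.96 + 58.36 = 1214.32 m.
Head difference: h(PZ-2) − h(PZ-6) = 1220.08 − 1214.32 = 5.76 m.
Hydraulic gradient: i = |Δh| / L = 5.76 / 1721 = 0.00335.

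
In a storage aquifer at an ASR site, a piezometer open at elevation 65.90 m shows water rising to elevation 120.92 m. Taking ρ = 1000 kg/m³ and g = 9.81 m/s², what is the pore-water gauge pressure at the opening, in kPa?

Pressure head ψ = h − z = 120.92 − 65.90 = 55.02 m.
P = ρgψ = 1000 × 9.81 × 55.02 = 539746 Pa ≈ 540 kPa.

P ≈ 540 kPa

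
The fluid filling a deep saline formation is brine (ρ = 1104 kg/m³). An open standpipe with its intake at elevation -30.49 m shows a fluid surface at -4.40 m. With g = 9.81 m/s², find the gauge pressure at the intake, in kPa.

Pressure head ψ = h − z = -4.40 − (-30.49) = 26.09 m.
P = ρgψ = 1104 × 9.81 × 26.09 = 282561 Pa ≈ 283 kPa.

P ≈ 283 kPa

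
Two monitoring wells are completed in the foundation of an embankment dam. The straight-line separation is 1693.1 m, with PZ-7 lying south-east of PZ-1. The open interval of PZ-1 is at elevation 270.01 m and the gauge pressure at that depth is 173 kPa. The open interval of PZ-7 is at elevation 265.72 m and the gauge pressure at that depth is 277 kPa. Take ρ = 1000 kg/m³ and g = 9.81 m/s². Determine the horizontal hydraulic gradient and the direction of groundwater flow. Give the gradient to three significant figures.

i ≈ 0.00373; groundwater flows toward the north-west

Pressure head at PZ-1: ψ = P/(ρg) = 173×1000 / (1000 × 9.81) = 17.64 m.
Total head at PZ-1: h = z + ψ = 270.01 + 17.64 = 287.65 m.
Pressure head at PZ-7: ψ = P/(ρg) = 277×1000 / (1000 × 9.81) = 28.24 m.
Total head at PZ-7: h = z + ψ = 265.72 + 28.24 = 293.96 m.
Head difference: h(PZ-1) − h(PZ-7) = 287.65 − 293.96 = -6.31 m.
Hydraulic gradient: i = |Δh| / L = 6.31 / 1693.1 = 0.00373.
Flow is from higher to lower head: from PZ-7 toward PZ-1, i.e. toward the north-west.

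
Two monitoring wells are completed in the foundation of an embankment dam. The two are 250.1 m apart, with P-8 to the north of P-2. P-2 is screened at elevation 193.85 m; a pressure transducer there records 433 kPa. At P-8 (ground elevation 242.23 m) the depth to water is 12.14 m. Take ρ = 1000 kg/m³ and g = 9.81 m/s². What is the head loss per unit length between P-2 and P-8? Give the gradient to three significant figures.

Pressure head at P-2: ψ = P/(ρg) = 433×1000 / (1000 × 9.81) = 44.14 m.
Total head at P-2: h = z + ψ = 193.85 + 44.14 = 237.99 m.
Total head at P-8: h = 242.23 − 12.14 = 230.09 m.
Head difference: h(P-2) − h(P-8) = 237.99 − 230.09 = 7.90 m.
Hydraulic gradient: i = |Δh| / L = 7.90 / 250.1 = 0.0316.

i ≈ 0.0316 m/m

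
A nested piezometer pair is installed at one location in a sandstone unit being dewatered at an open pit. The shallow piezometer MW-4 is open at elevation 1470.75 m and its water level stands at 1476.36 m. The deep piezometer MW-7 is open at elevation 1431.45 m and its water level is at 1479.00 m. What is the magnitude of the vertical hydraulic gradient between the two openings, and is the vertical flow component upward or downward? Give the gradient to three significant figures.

|i_v| ≈ 0.0672; vertical flow is upward

Total head at MW-4: h = 1476.36 m (water level in the standpipe).
Total head at MW-7: h = 1479.00 m.
Δh = h(MW-4) − h(MW-7) = 1476.36 − 1479.00 = -2.64 m.
Vertical separation Δz = 1470.75 − 1431.45 = 39.30 m.
|i_v| = |Δh| / Δz = 2.64 / 39.30 = 0.0672.
Head is higher in the deep piezometer, so vertical flow is upward (discharge condition).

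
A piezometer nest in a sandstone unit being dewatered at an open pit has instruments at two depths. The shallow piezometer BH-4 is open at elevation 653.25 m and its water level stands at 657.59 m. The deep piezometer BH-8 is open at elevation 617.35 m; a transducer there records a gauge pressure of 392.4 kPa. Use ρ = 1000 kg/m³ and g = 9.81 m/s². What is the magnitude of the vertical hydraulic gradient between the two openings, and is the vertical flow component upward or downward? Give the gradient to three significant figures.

|i_v| ≈ 0.00669; vertical flow is downward

Total head at BH-4: h = 657.59 m (water level in the standpipe).
Pressure head at BH-8: ψ = P/(ρg) = 392.4×1000 / (1000 × 9.81) = 40.00 m.
Total head at BH-8: h = z + ψ = 617.35 + 40.00 = 657.35 m.
Δh = h(BH-4) − h(BH-8) = 657.59 − 657.35 = 0.24 m.
Vertical separation Δz = 653.25 − 617.35 = 35.90 m.
|i_v| = |Δh| / Δz = 0.24 / 35.90 = 0.00669.
Head is higher in the shallow piezometer, so vertical flow is downward (recharge condition).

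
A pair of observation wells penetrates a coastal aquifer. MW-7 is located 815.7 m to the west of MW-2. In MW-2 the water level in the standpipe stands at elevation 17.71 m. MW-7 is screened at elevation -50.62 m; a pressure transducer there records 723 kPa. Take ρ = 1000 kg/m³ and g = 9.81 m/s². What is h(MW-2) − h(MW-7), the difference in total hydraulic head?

Total head at MW-2: h = 17.71 m (water level in the piezometer is the total head).
Pressure head at MW-7: ψ = P/(ρg) = 723×1000 / (1000 × 9.81) = 73.70 m.
Total head at MW-7: h = z + ψ = -50.62 + 73.70 = 23.08 m.
Head difference: h(MW-2) − h(MW-7) = 17.71 − 23.08 = -5.37 m.

Δh ≈ -5.37 m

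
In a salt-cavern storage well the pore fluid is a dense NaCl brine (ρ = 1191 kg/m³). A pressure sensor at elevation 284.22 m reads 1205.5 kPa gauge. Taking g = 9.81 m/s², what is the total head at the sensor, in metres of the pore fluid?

ψ = P/(ρg) = 1205.5×1000 / (1191 × 9.81) = 103.18 m.
h = z + ψ = 284.22 + 103.18 = 387.40 m.

h ≈ 387.40 m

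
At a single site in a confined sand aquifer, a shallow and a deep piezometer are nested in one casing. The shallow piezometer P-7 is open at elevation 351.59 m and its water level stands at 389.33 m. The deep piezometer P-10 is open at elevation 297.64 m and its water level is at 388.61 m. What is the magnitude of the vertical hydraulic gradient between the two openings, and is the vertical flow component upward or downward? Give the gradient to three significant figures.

|i_v| ≈ 0.0133; vertical flow is downward

Total head at P-7: h = 389.33 m (water level in the standpipe).
Total head at P-10: h = 388.61 m.
Δh = h(P-7) − h(P-10) = 389.33 − 388.61 = 0.72 m.
Vertical separation Δz = 351.59 − 297.64 = 53.95 m.
|i_v| = |Δh| / Δz = 0.72 / 53.95 = 0.0133.
Head is higher in the shallow piezometer, so vertical flow is downward (recharge condition).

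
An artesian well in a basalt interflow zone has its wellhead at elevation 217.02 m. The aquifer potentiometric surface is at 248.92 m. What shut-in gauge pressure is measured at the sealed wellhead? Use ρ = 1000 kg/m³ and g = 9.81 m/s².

Head above the cap: Δh = 248.92 − 217.02 = 31.90 m.
P = ρgΔh = 1000 × 9.81 × 31.90 = 312939 Pa ≈ 313 kPa.

P ≈ 313 kPa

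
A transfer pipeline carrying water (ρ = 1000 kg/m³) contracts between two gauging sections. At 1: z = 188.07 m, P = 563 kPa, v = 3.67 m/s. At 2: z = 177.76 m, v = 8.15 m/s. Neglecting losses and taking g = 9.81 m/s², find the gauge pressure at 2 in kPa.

P₂ ≈ 638 kPa

Pressure head at 1: ψ₁ = P₁/(ρg) = 563×1000 / (1000 × 9.81) = 57.39 m.
Velocity heads: v₁²/2g = 3.67²/19.62 = 0.686 m; v₂²/2g = 8.15²/19.62 = 3.385 m.
Total head H = z₁ + ψ₁ + v₁²/2g = 188.07 + 57.39 + 0.686 = 246.15 m.
ψ₂ = H − z₂ − v₂²/2g = 246.15 − 177.76 − 3.385 = 65.01 m.
P₂ = ρgψ₂ = 1000 × 9.81 × 65.01 ≈ 638 kPa.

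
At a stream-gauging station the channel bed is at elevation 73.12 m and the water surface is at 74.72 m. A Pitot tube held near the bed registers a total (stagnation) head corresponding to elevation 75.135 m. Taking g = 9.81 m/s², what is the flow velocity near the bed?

v ≈ 2.85 m/s

Near the bed, under hydrostatic conditions, the piezometric head (z + ψ) equals the free-surface elevation, 74.72 m.
Velocity head = total − piezometric = 75.135 − 74.72 = 0.415 m.
v = √(2g·h_v) = √(2 × 9.81 × 0.415) = 2.85 m/s.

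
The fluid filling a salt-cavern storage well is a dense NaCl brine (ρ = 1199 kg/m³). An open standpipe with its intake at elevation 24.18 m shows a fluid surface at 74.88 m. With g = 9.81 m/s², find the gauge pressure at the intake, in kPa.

Pressure head ψ = h − z = 74.88 − 24.18 = 50.70 m.
P = ρgψ = 1199 × 9.81 × 50.70 = 596343 Pa ≈ 596 kPa.

P ≈ 596 kPa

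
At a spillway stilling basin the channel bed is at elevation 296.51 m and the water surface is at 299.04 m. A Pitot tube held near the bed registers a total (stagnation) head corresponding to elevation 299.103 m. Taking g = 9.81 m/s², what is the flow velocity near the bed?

v ≈ 1.11 m/s

Near the bed, under hydrostatic conditions, the piezometric head (z + ψ) equals the free-surface elevation, 299.04 m.
Velocity head = total − piezometric = 299.103 − 299.04 = 0.063 m.
v = √(2g·h_v) = √(2 × 9.81 × 0.063) = 1.11 m/s.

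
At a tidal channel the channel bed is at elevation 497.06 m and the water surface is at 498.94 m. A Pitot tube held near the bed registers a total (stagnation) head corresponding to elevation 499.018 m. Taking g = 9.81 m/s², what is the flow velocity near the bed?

v ≈ 1.24 m/s

Near the bed, under hydrostatic conditions, the piezometric head (z + ψ) equals the free-surface elevation, 498.94 m.
Velocity head = total − piezometric = 499.018 − 498.94 = 0.078 m.
v = √(2g·h_v) = √(2 × 9.81 × 0.078) = 1.24 m/s.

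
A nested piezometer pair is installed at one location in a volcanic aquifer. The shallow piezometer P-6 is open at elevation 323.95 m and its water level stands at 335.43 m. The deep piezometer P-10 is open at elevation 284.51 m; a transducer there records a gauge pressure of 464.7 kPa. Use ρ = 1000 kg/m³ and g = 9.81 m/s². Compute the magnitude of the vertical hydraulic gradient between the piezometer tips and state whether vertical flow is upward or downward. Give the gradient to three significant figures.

|i_v| ≈ 0.0900; vertical flow is downward

Total head at P-6: h = 335.43 m (water level in the standpipe).
Pressure head at P-10: ψ = P/(ρg) = 464.7×1000 / (1000 × 9.81) = 47.37 m.
Total head at P-10: h = z + ψ = 284.51 + 47.37 = 331.88 m.
Δh = h(P-6) − h(P-10) = 335.43 − 331.88 = 3.55 m.
Vertical separation Δz = 323.95 − 284.51 = 39.44 m.
|i_v| = |Δh| / Δz = 3.55 / 39.44 = 0.0900.
Head is higher in the shallow piezometer, so vertical flow is downward (recharge condition).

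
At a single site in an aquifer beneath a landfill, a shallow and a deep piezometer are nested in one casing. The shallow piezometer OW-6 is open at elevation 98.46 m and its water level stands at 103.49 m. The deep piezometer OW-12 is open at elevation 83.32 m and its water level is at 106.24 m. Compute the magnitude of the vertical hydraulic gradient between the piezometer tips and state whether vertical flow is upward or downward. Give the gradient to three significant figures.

|i_v| ≈ 0.182; vertical flow is upward

Total head at OW-6: h = 103.49 m (water level in the standpipe).
Total head at OW-12: h = 106.24 m.
Δh = h(OW-6) − h(OW-12) = 103.49 − 106.24 = -2.75 m.
Vertical separation Δz = 98.46 − 83.32 = 15.14 m.
|i_v| = |Δh| / Δz = 2.75 / 15.14 = 0.182.
Head is higher in the deep piezometer, so vertical flow is upward (discharge condition).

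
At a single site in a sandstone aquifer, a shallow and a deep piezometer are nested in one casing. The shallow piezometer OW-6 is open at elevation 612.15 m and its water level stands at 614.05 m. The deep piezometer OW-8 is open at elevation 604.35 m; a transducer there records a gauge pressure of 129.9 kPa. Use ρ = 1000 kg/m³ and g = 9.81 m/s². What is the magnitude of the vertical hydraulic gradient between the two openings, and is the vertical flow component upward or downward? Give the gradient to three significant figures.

|i_v| ≈ 0.454; vertical flow is upward

Total head at OW-6: h = 614.05 m (water level in the standpipe).
Pressure head at OW-8: ψ = P/(ρg) = 129.9×1000 / (1000 × 9.81) = 13.24 m.
Total head at OW-8: h = z + ψ = 604.35 + 13.24 = 617.59 m.
Δh = h(OW-6) − h(OW-8) = 614.05 − 617.59 = -3.54 m.
Vertical separation Δz = 612.15 − 604.35 = 7.80 m.
|i_v| = |Δh| / Δz = 3.54 / 7.80 = 0.454.
Head is higher in the deep piezometer, so vertical flow is upward (discharge condition).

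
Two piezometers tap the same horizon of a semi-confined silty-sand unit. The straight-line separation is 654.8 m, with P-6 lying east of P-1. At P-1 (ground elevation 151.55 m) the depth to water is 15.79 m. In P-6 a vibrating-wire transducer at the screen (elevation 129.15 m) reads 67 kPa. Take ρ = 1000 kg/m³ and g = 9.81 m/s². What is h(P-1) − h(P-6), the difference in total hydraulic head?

Total head at P-1: h = 151.55 − 15.79 = 135.76 m.
Pressure head at P-6: ψ = P/(ρg) = 67×1000 / (1000 × 9.81) = 6.83 m.
Total head at P-6: h = z + ψ = 129.15 + 6.83 = 135.98 m.
Head difference: h(P-1) − h(P-6) = 135.76 − 135.98 = -0.22 m.

Δh ≈ -0.22 m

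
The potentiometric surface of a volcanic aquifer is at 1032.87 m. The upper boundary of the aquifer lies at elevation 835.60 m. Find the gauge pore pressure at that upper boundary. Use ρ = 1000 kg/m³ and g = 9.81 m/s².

Pressure head at the aquifer top: ψ = h − z = 1032.87 − 835.60 = 197.27 m.
P = ρgψ = 1000 × 9.81 × 197.27 = 1935219 Pa ≈ 1940 kPa.

P ≈ 1940 kPa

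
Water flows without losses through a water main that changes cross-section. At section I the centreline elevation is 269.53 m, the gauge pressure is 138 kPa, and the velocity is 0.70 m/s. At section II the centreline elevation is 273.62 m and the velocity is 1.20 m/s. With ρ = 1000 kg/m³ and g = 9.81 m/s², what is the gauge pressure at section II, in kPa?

P₂ ≈ 97.4 kPa

Pressure head at I: ψ₁ = P₁/(ρg) = 138×1000 / (1000 × 9.81) = 14.07 m.
Velocity heads: v₁²/2g = 0.70²/19.62 = 0.025 m; v₂²/2g = 1.20²/19.62 = 0.073 m.
Total head H = z₁ + ψ₁ + v₁²/2g = 269.53 + 14.07 + 0.025 = 283.62 m.
ψ₂ = H − z₂ − v₂²/2g = 283.62 − 273.62 − 0.073 = 9.93 m.
P₂ = ρgψ₂ = 1000 × 9.81 × 9.93 ≈ 97.4 kPa.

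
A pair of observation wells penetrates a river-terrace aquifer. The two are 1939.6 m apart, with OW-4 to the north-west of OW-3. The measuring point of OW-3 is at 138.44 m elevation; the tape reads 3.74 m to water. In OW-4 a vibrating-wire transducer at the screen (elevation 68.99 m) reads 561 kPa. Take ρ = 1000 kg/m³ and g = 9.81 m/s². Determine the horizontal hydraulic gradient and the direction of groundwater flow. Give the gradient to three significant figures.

Total head at OW-3: h = 138.44 − 3.74 = 134.70 m.
Pressure head at OW-4: ψ = P/(ρg) = 561×1000 / (1000 × 9.81) = 57.19 m.
Total head at OW-4: h = z + ψ = 68.99 + 57.19 = 126.18 m.
Head difference: h(OW-3) − h(OW-4) = 134.70 − 126.18 = 8.52 m.
Hydraulic gradient: i = |Δh| / L = 8.52 / 1939.6 = 0.00439.
Flow is from higher to lower head: from OW-3 toward OW-4, i.e. toward the north-west.

i ≈ 0.00439; groundwater flows toward the north-west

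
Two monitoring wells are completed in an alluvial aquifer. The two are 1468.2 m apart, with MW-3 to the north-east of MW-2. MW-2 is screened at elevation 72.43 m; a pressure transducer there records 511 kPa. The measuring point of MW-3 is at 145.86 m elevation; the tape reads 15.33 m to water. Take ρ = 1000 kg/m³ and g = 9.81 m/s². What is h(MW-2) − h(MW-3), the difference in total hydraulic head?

Δh ≈ -6.01 m

Pressure head at MW-2: ψ = P/(ρg) = 511×1000 / (1000 × 9.81) = 52.09 m.
Total head at MW-2: h = z + ψ = 72.43 + 52.09 = 124.52 m.
Total head at MW-3: h = 145.86 − 15.33 = 130.53 m.
Head difference: h(MW-2) − h(MW-3) = 124.52 − 130.53 = -6.01 m.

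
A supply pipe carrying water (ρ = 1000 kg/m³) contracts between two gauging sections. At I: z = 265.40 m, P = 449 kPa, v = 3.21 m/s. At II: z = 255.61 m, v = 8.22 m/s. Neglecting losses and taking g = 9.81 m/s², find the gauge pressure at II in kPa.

P₂ ≈ 516 kPa

Pressure head at I: ψ₁ = P₁/(ρg) = 449×1000 / (1000 × 9.81) = 45.77 m.
Velocity heads: v₁²/2g = 3.21²/19.62 = 0.525 m; v₂²/2g = 8.22²/19.62 = 3.444 m.
Total head H = z₁ + ψ₁ + v₁²/2g = 265.40 + 45.77 + 0.525 = 311.69 m.
ψ₂ = H − z₂ − v₂²/2g = 311.69 − 255.61 − 3.444 = 52.64 m.
P₂ = ρgψ₂ = 1000 × 9.81 × 52.64 ≈ 516 kPa.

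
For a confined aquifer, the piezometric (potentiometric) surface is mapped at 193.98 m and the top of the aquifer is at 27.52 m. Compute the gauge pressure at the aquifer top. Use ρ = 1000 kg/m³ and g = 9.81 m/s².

P ≈ 1630 kPa

Pressure head at the aquifer top: ψ = h − z = 193.98 − 27.52 = 166.46 m.
P = ρgψ = 1000 × 9.81 × 166.46 = 1632973 Pa ≈ 1630 kPa.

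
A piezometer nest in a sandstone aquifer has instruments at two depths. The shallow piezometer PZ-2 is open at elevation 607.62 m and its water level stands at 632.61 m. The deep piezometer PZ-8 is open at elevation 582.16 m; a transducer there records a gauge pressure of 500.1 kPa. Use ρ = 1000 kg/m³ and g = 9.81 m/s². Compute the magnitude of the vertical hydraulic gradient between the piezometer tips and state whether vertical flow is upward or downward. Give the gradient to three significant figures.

|i_v| ≈ 0.0208; vertical flow is upward

Total head at PZ-2: h = 632.61 m (water level in the standpipe).
Pressure head at PZ-8: ψ = P/(ρg) = 500.1×1000 / (1000 × 9.81) = 50.98 m.
Total head at PZ-8: h = z + ψ = 582.16 + 50.98 = 633.14 m.
Δh = h(PZ-2) − h(PZ-8) = 632.61 − 633.14 = -0.53 m.
Vertical separation Δz = 607.62 − 582.16 = 25.46 m.
|i_v| = |Δh| / Δz = 0.53 / 25.46 = 0.0208.
Head is higher in the deep piezometer, so vertical flow is upward (discharge condition).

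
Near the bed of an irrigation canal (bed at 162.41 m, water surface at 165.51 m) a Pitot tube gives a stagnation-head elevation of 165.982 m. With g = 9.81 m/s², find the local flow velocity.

v ≈ 3.04 m/s

Near the bed, under hydrostatic conditions, the piezometric head (z + ψ) equals the free-surface elevation, 165.51 m.
Velocity head = total − piezometric = 165.982 − 165.51 = 0.472 m.
v = √(2g·h_v) = √(2 × 9.81 × 0.472) = 3.04 m/s.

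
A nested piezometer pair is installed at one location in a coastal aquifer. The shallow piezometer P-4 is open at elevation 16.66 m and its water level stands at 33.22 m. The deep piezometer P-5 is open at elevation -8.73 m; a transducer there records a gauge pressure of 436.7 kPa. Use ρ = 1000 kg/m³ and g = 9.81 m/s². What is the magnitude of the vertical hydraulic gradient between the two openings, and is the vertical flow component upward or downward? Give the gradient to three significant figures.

|i_v| ≈ 0.101; vertical flow is upward

Total head at P-4: h = 33.22 m (water level in the standpipe).
Pressure head at P-5: ψ = P/(ρg) = 436.7×1000 / (1000 × 9.81) = 44.52 m.
Total head at P-5: h = z + ψ = -8.73 + 44.52 = 35.79 m.
Δh = h(P-4) − h(P-5) = 33.22 − 35.79 = -2.57 m.
Vertical separation Δz = 16.66 − (-8.73) = 25.39 m.
|i_v| = |Δh| / Δz = 2.57 / 25.39 = 0.101.
Head is higher in the deep piezometer, so vertical flow is upward (discharge condition).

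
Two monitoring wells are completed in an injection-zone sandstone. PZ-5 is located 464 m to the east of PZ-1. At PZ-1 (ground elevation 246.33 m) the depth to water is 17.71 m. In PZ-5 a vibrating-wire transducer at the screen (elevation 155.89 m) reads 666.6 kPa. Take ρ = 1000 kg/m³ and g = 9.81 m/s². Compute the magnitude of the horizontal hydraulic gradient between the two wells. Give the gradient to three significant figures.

i ≈ 0.0103

Total head at PZ-1: h = 246.33 − 17.71 = 228.62 m.
Pressure head at PZ-5: ψ = P/(ρg) = 666.6×1000 / (1000 × 9.81) = 67.95 m.
Total head at PZ-5: h = z + ψ = 155.89 + 67.95 = 223.84 m.
Head difference: h(PZ-1) − h(PZ-5) = 228.62 − 223.84 = 4.78 m.
Hydraulic gradient: i = |Δh| / L = 4.78 / 464 = 0.0103.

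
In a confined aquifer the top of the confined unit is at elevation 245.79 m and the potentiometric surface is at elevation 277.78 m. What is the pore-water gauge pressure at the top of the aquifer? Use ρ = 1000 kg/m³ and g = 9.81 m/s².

Pressure head at the aquifer top: ψ = h − z = 277.78 − 245.79 = 31.99 m.
P = ρgψ = 1000 × 9.81 × 31.99 = 313822 Pa ≈ 314 kPa.

P ≈ 314 kPa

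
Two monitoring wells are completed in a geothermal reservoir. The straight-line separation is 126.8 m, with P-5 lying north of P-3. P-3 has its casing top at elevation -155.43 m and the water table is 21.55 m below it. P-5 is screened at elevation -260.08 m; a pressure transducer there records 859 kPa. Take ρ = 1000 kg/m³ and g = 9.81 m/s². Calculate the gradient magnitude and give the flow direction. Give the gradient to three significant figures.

Total head at P-3: h = -155.43 − 21.55 = -176.98 m.
Pressure head at P-5: ψ = P/(ρg) = 859×1000 / (1000 × 9.81) = 87.56 m.
Total head at P-5: h = z + ψ = -260.08 + 87.56 = -172.52 m.
Head difference: h(P-3) − h(P-5) = -176.98 − (-172.52) = -4.46 m.
Hydraulic gradient: i = |Δh| / L = 4.46 / 126.8 = 0.0352.
Flow is from higher to lower head: from P-5 toward P-3, i.e. toward the south.

i ≈ 0.0352; groundwater flows toward the south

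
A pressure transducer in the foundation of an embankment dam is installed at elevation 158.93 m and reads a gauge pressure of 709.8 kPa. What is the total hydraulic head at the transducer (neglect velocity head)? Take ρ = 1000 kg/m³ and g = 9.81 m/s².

h ≈ 231.28 m

ψ = P/(ρg) = 709.8×1000 / (1000 × 9.81) = 72.35 m.
h = z + ψ = 158.93 + 72.35 = 231.28 m.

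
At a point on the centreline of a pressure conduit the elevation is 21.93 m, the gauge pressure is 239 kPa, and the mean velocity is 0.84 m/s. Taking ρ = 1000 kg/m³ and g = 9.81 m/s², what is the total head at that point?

h ≈ 46.33 m

Pressure head ψ = P/(ρg) = 239×1000 / (1000 × 9.81) = 24.36 m.
Velocity head = v²/(2g) = 0.84² / (2 × 9.81) = 0.036 m.
h = z + ψ + v²/(2g) = 21.93 + 24.36 + 0.036 = 46.33 m.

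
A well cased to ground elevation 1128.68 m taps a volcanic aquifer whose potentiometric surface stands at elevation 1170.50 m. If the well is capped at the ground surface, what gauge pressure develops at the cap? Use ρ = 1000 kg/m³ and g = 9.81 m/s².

P ≈ 410 kPa

Head above the cap: Δh = 1170.50 − 1128.68 = 41.82 m.
P = ρgΔh = 1000 × 9.81 × 41.82 = 410254 Pa ≈ 410 kPa.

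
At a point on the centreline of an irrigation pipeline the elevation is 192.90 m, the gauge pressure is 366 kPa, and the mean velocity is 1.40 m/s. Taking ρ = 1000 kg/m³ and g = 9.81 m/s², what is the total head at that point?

Pressure head ψ = P/(ρg) = 366×1000 / (1000 × 9.81) = 37.31 m.
Velocity head = v²/(2g) = 1.40² / (2 × 9.81) = 0.100 m.
h = z + ψ + v²/(2g) = 192.90 + 37.31 + 0.100 = 230.31 m.

h ≈ 230.31 m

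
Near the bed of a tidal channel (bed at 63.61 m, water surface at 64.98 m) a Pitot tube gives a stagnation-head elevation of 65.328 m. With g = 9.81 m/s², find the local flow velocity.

v ≈ 2.61 m/s

Near the bed, under hydrostatic conditions, the piezometric head (z + ψ) equals the free-surface elevation, 64.98 m.
Velocity head = total − piezometric = 65.328 − 64.98 = 0.348 m.
v = √(2g·h_v) = √(2 × 9.81 × 0.348) = 2.61 m/s.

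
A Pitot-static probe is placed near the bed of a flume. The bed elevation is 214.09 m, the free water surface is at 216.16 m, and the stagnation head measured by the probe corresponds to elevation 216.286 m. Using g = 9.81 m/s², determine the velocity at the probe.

Near the bed, under hydrostatic conditions, the piezometric head (z + ψ) equals the free-surface elevation, 216.16 m.
Velocity head = total − piezometric = 216.286 − 216.16 = 0.126 m.
v = √(2g·h_v) = √(2 × 9.81 × 0.126) = 1.57 m/s.

v ≈ 1.57 m/s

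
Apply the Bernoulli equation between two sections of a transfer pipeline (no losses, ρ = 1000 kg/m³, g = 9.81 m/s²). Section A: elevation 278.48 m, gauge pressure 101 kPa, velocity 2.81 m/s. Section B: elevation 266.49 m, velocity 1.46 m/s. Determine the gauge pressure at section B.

P₂ ≈ 222 kPa

Pressure head at A: ψ₁ = P₁/(ρg) = 101×1000 / (1000 × 9.81) = 10.30 m.
Velocity heads: v₁²/2g = 2.81²/19.62 = 0.402 m; v₂²/2g = 1.46²/19.62 = 0.109 m.
Total head H = z₁ + ψ₁ + v₁²/2g = 278.48 + 10.30 + 0.402 = 289.18 m.
ψ₂ = H − z₂ − v₂²/2g = 289.18 − 266.49 − 0.109 = 22.58 m.
P₂ = ρgψ₂ = 1000 × 9.81 × 22.58 ≈ 222 kPa.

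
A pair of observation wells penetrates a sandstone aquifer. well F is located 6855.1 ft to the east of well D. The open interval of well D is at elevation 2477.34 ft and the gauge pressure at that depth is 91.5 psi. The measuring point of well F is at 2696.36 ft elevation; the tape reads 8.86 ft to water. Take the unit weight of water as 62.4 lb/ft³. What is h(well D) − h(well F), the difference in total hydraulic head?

Δh ≈ 0.99 ft

Pressure head at well D: ψ = 144·P/γ = 144 × 91.5 / 62.4 = 211.15 ft.
Total head at well D: h = z + ψ = 2477.34 + 211.15 = 2688.49 ft.
Total head at well F: h = 2696.36 − 8.86 = 2687.50 ft.
Head difference: h(well D) − h(well F) = 2688.49 − 2687.50 = 0.99 ft.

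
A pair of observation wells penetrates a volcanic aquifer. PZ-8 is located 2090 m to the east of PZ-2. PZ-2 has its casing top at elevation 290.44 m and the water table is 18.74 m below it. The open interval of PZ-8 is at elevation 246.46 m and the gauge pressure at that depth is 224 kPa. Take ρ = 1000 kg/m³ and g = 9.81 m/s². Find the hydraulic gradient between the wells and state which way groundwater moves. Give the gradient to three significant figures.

Total head at PZ-2: h = 290.44 − 18.74 = 271.70 m.
Pressure head at PZ-8: ψ = P/(ρg) = 224×1000 / (1000 × 9.81) = 22.83 m.
Total head at PZ-8: h = z + ψ = 246.46 + 22.83 = 269.29 m.
Head difference: h(PZ-2) − h(PZ-8) = 271.70 − 269.29 = 2.41 m.
Hydraulic gradient: i = |Δh| / L = 2.41 / 2090 = 0.00115.
Flow is from higher to lower head: from PZ-2 toward PZ-8, i.e. toward the east.

i ≈ 0.00115; groundwater flows toward the east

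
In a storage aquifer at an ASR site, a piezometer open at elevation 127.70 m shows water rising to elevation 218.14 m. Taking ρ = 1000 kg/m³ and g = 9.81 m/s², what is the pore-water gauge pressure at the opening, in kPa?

P ≈ 887 kPa

Pressure head ψ = h − z = 218.14 − 127.70 = 90.44 m.
P = ρgψ = 1000 × 9.81 × 90.44 = 887216 Pa ≈ 887 kPa.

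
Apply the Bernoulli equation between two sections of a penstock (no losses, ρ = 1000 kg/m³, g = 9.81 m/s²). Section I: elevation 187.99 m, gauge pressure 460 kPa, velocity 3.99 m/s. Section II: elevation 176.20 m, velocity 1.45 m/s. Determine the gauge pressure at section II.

Pressure head at I: ψ₁ = P₁/(ρg) = 460×1000 / (1000 × 9.81) = 46.89 m.
Velocity heads: v₁²/2g = 3.99²/19.62 = 0.811 m; v₂²/2g = 1.45²/19.62 = 0.107 m.
Total head H = z₁ + ψ₁ + v₁²/2g = 187.99 + 46.89 + 0.811 = 235.69 m.
ψ₂ = H − z₂ − v₂²/2g = 235.69 − 176.20 − 0.107 = 59.38 m.
P₂ = ρgψ₂ = 1000 × 9.81 × 59.38 ≈ 583 kPa.

P₂ ≈ 583 kPa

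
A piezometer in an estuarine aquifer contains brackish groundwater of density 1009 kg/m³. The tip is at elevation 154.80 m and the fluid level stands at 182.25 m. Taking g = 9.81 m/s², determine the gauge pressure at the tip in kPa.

Pressure head ψ = h − z = 182.25 − 154.80 = 27.45 m.
P = ρgψ = 1009 × 9.81 × 27.45 = 271708 Pa ≈ 272 kPa.

P ≈ 272 kPa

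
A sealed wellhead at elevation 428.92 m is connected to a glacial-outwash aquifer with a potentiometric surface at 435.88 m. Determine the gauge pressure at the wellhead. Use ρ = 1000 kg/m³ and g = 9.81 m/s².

P ≈ 68.3 kPa

Head above the cap: Δh = 435.88 − 428.92 = 6.96 m.
P = ρgΔh = 1000 × 9.81 × 6.96 = 68278 Pa ≈ 68.3 kPa.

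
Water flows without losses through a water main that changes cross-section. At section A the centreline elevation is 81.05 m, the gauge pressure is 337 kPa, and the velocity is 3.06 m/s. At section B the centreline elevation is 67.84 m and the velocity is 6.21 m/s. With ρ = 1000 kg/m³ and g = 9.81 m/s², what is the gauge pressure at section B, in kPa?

Pressure head at A: ψ₁ = P₁/(ρg) = 337×1000 / (1000 × 9.81) = 34.35 m.
Velocity heads: v₁²/2g = 3.06²/19.62 = 0.477 m; v₂²/2g = 6.21²/19.62 = 1.966 m.
Total head H = z₁ + ψ₁ + v₁²/2g = 81.05 + 34.35 + 0.477 = 115.88 m.
ψ₂ = H − z₂ − v₂²/2g = 115.88 − 67.84 − 1.966 = 46.07 m.
P₂ = ρgψ₂ = 1000 × 9.81 × 46.07 ≈ 452 kPa.

P₂ ≈ 452 kPa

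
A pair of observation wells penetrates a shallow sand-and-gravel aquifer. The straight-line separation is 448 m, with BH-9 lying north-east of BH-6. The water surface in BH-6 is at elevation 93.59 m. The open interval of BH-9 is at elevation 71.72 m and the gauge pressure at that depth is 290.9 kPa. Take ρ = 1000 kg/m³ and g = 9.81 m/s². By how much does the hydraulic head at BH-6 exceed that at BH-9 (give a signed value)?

Total head at BH-6: h = 93.59 m (water level in the piezometer is the total head).
Pressure head at BH-9: ψ = P/(ρg) = 290.9×1000 / (1000 × 9.81) = 29.65 m.
Total head at BH-9: h = z + ψ = 71.72 + 29.65 = 101.37 m.
Head difference: h(BH-6) − h(BH-9) = 93.59 − 101.37 = -7.78 m.

Δh ≈ -7.78 m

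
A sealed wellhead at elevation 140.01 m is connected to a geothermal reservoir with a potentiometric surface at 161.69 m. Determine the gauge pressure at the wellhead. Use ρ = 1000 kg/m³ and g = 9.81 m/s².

P ≈ 213 kPa

Head above the cap: Δh = 161.69 − 140.01 = 21.68 m.
P = ρgΔh = 1000 × 9.81 × 21.68 = 212681 Pa ≈ 213 kPa.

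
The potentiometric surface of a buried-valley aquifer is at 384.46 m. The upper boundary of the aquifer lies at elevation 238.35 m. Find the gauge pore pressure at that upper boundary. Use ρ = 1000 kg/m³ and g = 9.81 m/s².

P ≈ 1430 kPa

Pressure head at the aquifer top: ψ = h − z = 384.46 − 238.35 = 146.11 m.
P = ρgψ = 1000 × 9.81 × 146.11 = 1433339 Pa ≈ 1430 kPa.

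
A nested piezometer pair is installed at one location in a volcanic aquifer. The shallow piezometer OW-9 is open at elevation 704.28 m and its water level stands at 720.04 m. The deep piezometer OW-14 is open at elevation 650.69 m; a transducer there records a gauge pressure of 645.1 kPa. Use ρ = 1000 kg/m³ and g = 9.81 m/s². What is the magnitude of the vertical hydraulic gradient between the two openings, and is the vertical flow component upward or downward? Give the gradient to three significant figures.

|i_v| ≈ 0.0670; vertical flow is downward

Total head at OW-9: h = 720.04 m (water level in the standpipe).
Pressure head at OW-14: ψ = P/(ρg) = 645.1×1000 / (1000 × 9.81) = 65.76 m.
Total head at OW-14: h = z + ψ = 650.69 + 65.76 = 716.45 m.
Δh = h(OW-9) − h(OW-14) = 720.04 − 716.45 = 3.59 m.
Vertical separation Δz = 704.28 − 650.69 = 53.59 m.
|i_v| = |Δh| / Δz = 3.59 / 53.59 = 0.0670.
Head is higher in the shallow piezometer, so vertical flow is downward (recharge condition).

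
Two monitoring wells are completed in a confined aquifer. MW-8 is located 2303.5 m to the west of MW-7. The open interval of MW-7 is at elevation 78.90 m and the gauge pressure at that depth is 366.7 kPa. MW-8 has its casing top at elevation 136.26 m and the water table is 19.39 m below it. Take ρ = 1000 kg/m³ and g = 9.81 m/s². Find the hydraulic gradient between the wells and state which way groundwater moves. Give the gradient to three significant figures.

Pressure head at MW-7: ψ = P/(ρg) = 366.7×1000 / (1000 × 9.81) = 37.38 m.
Total head at MW-7: h = z + ψ = 78.90 + 37.38 = 116.28 m.
Total head at MW-8: h = 136.26 − 19.39 = 116.87 m.
Head difference: h(MW-7) − h(MW-8) = 116.28 − 116.87 = -0.59 m.
Hydraulic gradient: i = |Δh| / L = 0.59 / 2303.5 = 0.000256.
Flow is from higher to lower head: from MW-8 toward MW-7, i.e. toward the east.

i ≈ 0.000256; groundwater flows toward the east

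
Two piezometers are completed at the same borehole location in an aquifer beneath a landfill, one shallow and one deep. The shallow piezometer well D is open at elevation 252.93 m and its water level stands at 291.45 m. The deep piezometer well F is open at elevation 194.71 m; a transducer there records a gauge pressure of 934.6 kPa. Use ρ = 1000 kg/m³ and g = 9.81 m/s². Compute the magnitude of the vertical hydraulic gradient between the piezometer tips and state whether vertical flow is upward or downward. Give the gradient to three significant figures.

Total head at well D: h = 291.45 m (water level in the standpipe).
Pressure head at well F: ψ = P/(ρg) = 934.6×1000 / (1000 × 9.81) = 95.27 m.
Total head at well F: h = z + ψ = 194.71 + 95.27 = 289.98 m.
Δh = h(well D) − h(well F) = 291.45 − 289.98 = 1.47 m.
Vertical separation Δz = 252.93 − 194.71 = 58.22 m.
|i_v| = |Δh| / Δz = 1.47 / 58.22 = 0.0252.
Head is higher in the shallow piezometer, so vertical flow is downward (recharge condition).

|i_v| ≈ 0.0252; vertical flow is downward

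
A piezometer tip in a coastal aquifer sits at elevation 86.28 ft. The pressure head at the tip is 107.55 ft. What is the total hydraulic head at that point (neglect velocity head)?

h ≈ 193.83 ft

h = z + ψ = 86.28 + 107.55 = 193.83 ft.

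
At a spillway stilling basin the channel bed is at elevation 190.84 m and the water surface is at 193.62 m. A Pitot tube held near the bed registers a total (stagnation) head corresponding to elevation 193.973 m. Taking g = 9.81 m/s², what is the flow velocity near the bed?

Near the bed, under hydrostatic conditions, the piezometric head (z + ψ) equals the free-surface elevation, 193.62 m.
Velocity head = total − piezometric = 193.973 − 193.62 = 0.353 m.
v = √(2g·h_v) = √(2 × 9.81 × 0.353) = 2.63 m/s.

v ≈ 2.63 m/s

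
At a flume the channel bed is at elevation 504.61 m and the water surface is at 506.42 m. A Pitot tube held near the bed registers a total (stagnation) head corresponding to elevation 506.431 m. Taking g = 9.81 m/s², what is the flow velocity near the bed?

Near the bed, under hydrostatic conditions, the piezometric head (z + ψ) equals the free-surface elevation, 506.42 m.
Velocity head = total − piezometric = 506.431 − 506.42 = 0.011 m.
v = √(2g·h_v) = √(2 × 9.81 × 0.011) = 0.465 m/s.

v ≈ 0.465 m/s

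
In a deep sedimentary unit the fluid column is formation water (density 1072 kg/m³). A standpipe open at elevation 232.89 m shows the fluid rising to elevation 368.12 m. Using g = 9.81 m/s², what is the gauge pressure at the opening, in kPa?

Pressure head ψ = h − z = 368.12 − 232.89 = 135.23 m.
P = ρgψ = 1072 × 9.81 × 135.23 = 1422122 Pa ≈ 1420 kPa.

P ≈ 1420 kPa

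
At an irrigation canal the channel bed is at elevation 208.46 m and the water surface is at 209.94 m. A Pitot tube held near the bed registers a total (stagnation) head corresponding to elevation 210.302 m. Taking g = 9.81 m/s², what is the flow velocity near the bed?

Near the bed, under hydrostatic conditions, the piezometric head (z + ψ) equals the free-surface elevation, 209.94 m.
Velocity head = total − piezometric = 210.302 − 209.94 = 0.362 m.
v = √(2g·h_v) = √(2 × 9.81 × 0.362) = 2.67 m/s.

v ≈ 2.67 m/s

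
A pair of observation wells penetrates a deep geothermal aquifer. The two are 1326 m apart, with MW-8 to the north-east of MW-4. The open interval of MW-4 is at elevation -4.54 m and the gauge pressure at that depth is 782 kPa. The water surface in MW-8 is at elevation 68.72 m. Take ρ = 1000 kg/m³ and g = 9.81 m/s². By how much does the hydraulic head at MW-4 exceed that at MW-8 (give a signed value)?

Pressure head at MW-4: ψ = P/(ρg) = 782×1000 / (1000 × 9.81) = 79.71 m.
Total head at MW-4: h = z + ψ = -4.54 + 79.71 = 75.17 m.
Total head at MW-8: h = 68.72 m (water level in the piezometer is the total head).
Head difference: h(MW-4) − h(MW-8) = 75.17 − 68.72 = 6.45 m.

Δh ≈ 6.45 m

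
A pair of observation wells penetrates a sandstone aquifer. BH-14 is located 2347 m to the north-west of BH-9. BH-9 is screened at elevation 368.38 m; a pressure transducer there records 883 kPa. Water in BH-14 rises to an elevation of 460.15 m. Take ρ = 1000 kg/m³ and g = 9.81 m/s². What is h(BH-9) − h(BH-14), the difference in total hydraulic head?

Pressure head at BH-9: ψ = P/(ρg) = 883×1000 / (1000 × 9.81) = 90.01 m.
Total head at BH-9: h = z + ψ = 368.38 + 90.01 = 458.39 m.
Total head at BH-14: h = 460.15 m (water level in the piezometer is the total head).
Head difference: h(BH-9) − h(BH-14) = 458.39 − 460.15 = -1.76 m.

Δh ≈ -1.76 m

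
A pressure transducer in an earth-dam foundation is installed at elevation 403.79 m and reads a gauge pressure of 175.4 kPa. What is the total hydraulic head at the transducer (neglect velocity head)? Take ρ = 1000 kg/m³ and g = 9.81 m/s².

h ≈ 421.67 m

ψ = P/(ρg) = 175.4×1000 / (1000 × 9.81) = 17.88 m.
h = z + ψ = 403.79 + 17.88 = 421.67 m.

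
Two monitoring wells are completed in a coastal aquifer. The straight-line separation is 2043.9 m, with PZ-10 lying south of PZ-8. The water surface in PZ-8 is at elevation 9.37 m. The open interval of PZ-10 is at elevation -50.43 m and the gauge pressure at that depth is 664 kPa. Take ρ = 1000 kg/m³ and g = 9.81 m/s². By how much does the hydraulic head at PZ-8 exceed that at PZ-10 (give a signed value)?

Total head at PZ-8: h = 9.37 m (water level in the piezometer is the total head).
Pressure head at PZ-10: ψ = P/(ρg) = 664×1000 / (1000 × 9.81) = 67.69 m.
Total head at PZ-10: h = z + ψ = -50.43 + 67.69 = 17.26 m.
Head difference: h(PZ-8) − h(PZ-10) = 9.37 − 17.26 = -7.89 m.

Δh ≈ -7.89 m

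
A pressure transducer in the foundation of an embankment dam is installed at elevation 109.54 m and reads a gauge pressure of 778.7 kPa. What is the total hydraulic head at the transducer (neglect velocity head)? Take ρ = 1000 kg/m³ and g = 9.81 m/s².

ψ = P/(ρg) = 778.7×1000 / (1000 × 9.81) = 79.38 m.
h = z + ψ = 109.54 + 79.38 = 188.92 m.

h ≈ 188.92 m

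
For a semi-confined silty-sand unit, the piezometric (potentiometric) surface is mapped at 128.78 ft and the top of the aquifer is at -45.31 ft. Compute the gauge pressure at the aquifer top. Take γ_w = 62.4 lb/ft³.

Pressure head at the aquifer top: ψ = h − z = 128.78 − (-45.31) = 174.09 ft.
P = γψ/144 = 62.4 × 174.09 / 144 = 75.4 psi.

P ≈ 75.4 psi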